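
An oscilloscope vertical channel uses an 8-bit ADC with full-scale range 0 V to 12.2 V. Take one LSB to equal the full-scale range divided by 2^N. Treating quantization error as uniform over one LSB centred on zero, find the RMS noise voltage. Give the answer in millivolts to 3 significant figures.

Full-scale range = 12.2 V.
One LSB is 12.2 V / 256 = 47.656 mV.
σ_q = LSB/√12 = 47.656 mV/3.4641 = 13.8 mV.

13.8 mV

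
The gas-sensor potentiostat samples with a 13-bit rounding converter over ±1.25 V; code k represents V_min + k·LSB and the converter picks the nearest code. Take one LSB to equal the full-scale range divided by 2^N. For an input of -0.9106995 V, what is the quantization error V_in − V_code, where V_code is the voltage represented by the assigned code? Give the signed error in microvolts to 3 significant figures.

Span: 1.25 V − (-1.25 V) = 2.5 V. LSB = 2.5 V / 2^13 ≈ 305.2 µV.
Position in LSBs: (-0.9106995 − (-1.25)) × 8192/2.5 = 1111.8199; rounding gives k = 1112.
V_code = V_min + k × range/2^13 = -1.25 + 1112 × 2.5/8192 = -0.9106445313 V.
Error = V_in − V_code = -0.9106995 − (-0.9106445313) = −55.0 µV.

−55.0 µV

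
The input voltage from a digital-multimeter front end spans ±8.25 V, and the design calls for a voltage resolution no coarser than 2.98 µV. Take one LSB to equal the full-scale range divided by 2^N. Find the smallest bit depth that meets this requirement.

23 bits

Range = 8.25 − (-8.25) = 16.5 V.
Required number of levels: 16.5/2.98 µV = 5.5369e6; smallest N with 2^N ≥ that is 23.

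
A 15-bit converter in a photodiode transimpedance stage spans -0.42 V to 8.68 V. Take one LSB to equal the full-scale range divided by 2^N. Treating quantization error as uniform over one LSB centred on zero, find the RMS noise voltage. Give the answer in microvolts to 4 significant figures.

The full-scale span is 8.68 − (-0.42) = 9.1 V.
LSB = 9.1 V ÷ 2^15 = 9.1/32768 V = 277.710 µV.
V_rms = LSB/√12 = 277.710 µV / √12 = 80.17 µV.

80.17 µV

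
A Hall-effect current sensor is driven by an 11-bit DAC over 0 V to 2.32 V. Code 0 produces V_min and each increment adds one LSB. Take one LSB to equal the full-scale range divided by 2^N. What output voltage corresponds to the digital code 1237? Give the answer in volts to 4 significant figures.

V_FS = 2.32 V. LSB = 2.32 V / 2^11.
V_out = V_min + code × LSB = 0 V + 1237 × 2.32 V / 2048
      = 0 + 1.40129 = 1.40129 V.

1.401 V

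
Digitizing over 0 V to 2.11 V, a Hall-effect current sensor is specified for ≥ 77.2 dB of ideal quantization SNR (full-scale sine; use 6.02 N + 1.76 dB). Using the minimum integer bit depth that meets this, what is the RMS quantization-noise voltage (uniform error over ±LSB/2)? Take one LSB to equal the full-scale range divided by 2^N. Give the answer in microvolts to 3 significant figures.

74.4 µV

V_FS = 2.11 V.
N ≥ (77.2 − 1.76)/6.02 = 12.532 → N_min = 13.
LSB = 2.11 V ÷ 2^13 = 2.11/8192 V = 257.57 µV.
RMS noise = LSB/√12 = 74.4 µV.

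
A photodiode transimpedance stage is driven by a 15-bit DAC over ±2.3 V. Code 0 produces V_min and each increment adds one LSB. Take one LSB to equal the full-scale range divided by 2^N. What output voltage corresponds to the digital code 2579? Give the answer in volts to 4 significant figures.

-1.938 V

Full-scale range = 2.3 V − (-2.3 V) = 4.6 V. LSB = 4.6 V / 2^15.
V_out = -2.3 + 2579 × (4.6/32768) V
      = -2.3 + 0.362042 = -1.93796 V.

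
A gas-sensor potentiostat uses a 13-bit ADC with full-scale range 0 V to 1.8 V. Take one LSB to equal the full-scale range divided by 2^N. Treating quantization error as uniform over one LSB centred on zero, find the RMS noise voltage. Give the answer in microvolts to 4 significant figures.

63.43 µV

Full-scale range = 1.8 V.
Step size = 1.8/8192 V = 219.727 µV.
V_rms = LSB/√12 = 219.727 µV / √12 = 63.43 µV.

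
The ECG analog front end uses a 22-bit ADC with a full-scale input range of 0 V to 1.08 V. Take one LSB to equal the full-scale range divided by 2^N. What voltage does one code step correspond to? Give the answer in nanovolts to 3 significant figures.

Span = 1.08 V.
Number of codes = 2^22 = 4194304.
LSB = 1.08 V / 2^22 = 257 nV.

257 nV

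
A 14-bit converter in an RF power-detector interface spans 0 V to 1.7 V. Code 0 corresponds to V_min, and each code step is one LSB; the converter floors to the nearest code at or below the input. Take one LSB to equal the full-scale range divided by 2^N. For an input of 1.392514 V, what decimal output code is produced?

Full-scale range = 1.7 V. LSB = 1.7 V / 2^14 ≈ 103.8 µV.
(V_in − V_min) × 2^14/range = (1.392514 − (0)) × 16384/1.7 = 13420.558.
Floor → code = 13420.

13420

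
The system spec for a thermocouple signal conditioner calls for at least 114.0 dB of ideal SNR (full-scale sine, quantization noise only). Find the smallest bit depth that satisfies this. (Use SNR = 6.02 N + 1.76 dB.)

Required N = ⌈(114.0 − 1.76)/6.02⌉ = ⌈18.645⌉ = 19.

19 bits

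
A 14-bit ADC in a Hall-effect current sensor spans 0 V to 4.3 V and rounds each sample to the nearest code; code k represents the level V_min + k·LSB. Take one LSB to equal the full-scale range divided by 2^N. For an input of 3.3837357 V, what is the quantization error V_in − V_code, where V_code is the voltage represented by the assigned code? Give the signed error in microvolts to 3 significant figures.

Full-scale range = 4.3 V. LSB = 4.3 V / 2^14 ≈ 262.5 µV.
(3.3837357 − (0)) / LSB = 3.3837357 × 16384/4.3 = 12892.8199. Nearest integer: k = 12893.
Reconstructed level: 0 + 12893 × 4.3/16384 V = 3.3837829590 V.
Error = V_in − V_code = 3.3837357 − (3.3837829590) = −47.3 µV.

−47.3 µV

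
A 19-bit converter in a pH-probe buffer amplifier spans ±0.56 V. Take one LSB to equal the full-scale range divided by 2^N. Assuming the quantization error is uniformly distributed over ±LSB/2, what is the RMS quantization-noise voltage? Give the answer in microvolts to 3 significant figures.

The full-scale span is 0.56 − (-0.56) = 1.12 V.
One LSB is 1.12 V / 524288 = 2.1362 µV.
V_rms = LSB/√12 = 2.1362 µV / √12 = 0.617 µV.

0.617 µV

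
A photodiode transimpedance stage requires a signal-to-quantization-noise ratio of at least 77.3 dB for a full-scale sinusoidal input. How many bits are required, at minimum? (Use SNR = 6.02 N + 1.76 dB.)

N ≥ (77.3 − 1.76)/6.02 = 12.548 → N_min = 13.

13 bits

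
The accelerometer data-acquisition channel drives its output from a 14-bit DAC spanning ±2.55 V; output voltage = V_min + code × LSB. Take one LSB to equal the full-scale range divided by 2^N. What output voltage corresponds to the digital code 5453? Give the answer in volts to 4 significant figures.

The full-scale span is 2.55 − (-2.55) = 5.1 V. LSB = 5.1 V / 2^14.
V_out = V_min + code × LSB = -2.55 V + 5453 × 5.1 V / 16384
      = -2.55 + 1.69741 = -0.852594 V.

-0.8526 V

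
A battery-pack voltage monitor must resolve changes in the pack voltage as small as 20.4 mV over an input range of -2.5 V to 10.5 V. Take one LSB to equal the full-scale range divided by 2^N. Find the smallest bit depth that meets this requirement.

Range = 10.5 − (-2.5) = 13 V.
13 V / 20.4 mV = 637.3. Since 2^9 = 512 and 2^10 = 1024, N = 10.

10 bits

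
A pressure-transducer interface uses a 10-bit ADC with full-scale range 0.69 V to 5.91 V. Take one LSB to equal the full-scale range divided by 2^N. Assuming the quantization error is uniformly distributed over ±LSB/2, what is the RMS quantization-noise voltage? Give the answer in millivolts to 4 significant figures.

1.472 mV

Full-scale range = 5.91 V − (0.69 V) = 5.22 V.
LSB = 5.22 V ÷ 2^10 = 5.22/1024 V = 5.09766 mV.
RMS of a uniform error over width LSB is LSB/√12 = 1.472 mV.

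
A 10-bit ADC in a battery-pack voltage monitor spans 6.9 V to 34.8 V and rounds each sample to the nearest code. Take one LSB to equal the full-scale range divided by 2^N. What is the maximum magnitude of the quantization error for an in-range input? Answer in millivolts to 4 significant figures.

13.62 mV

Span: 34.8 V − (6.9 V) = 27.9 V.
LSB = 27.9 V ÷ 2^10 = 27.9/1024 V = 27.2461 mV.
Worst-case error for round-to-nearest is half an LSB: 13.62 mV.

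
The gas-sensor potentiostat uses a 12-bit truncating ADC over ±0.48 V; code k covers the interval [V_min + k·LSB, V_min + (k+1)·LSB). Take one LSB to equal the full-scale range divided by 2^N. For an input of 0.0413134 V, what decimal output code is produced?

Full-scale range = 0.48 V − (-0.48 V) = 0.96 V. LSB = 0.96 V / 2^12 ≈ 234.4 µV.
code = ⌊(V_in − V_min)/LSB⌋ = ⌊(V_in − V_min) × 2^12 / range⌋
     = ⌊(0.0413134 − (-0.48)) × 4096 / 0.96⌋ = ⌊0.5213134 × 4096/0.96⌋
     = ⌊2224.271⌋ = 2224.

2224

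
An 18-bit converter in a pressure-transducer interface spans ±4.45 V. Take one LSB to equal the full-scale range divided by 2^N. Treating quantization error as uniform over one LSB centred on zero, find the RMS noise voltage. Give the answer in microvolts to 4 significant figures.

9.801 µV

The full-scale span is 4.45 − (-4.45) = 8.9 V.
LSB = 8.9 V ÷ 2^18 = 8.9/262144 V = 33.9508 µV.
V_rms = LSB/√12 = 33.9508 µV / √12 = 9.801 µV.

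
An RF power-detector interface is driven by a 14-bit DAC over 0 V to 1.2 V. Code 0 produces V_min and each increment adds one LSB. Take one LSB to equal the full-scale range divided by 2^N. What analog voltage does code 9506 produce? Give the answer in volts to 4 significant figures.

Full-scale range = 1.2 V. LSB = 1.2 V / 2^14.
Output = V_min + (9506/16384) × range = 0 + 0.580200 × 1.2 V
      = 0 V + 0.696240 V = 0.696240 V.

0.6962 V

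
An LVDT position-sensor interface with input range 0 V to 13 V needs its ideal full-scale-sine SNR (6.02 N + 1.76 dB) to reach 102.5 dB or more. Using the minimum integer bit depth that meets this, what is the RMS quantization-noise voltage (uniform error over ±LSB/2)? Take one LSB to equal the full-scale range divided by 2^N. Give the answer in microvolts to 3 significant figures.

Span = 13 V.
6.02 N + 1.76 ≥ 102.5 gives N ≥ 16.734, so the minimum integer is 17.
One LSB is 13 V / 131072 = 99.182 µV.
σ_q = LSB/√12 = 99.182 µV/3.4641 = 28.6 µV.

28.6 µV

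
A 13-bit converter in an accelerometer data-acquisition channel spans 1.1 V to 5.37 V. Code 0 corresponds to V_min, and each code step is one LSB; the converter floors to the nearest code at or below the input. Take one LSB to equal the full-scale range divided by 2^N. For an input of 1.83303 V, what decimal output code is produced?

The full-scale span is 5.37 − (1.1) = 4.27 V. LSB = 4.27 V / 2^13 ≈ 0.5212 mV.
V_in − V_min = 1.83303 − (1.1) = 0.73303 V.
Divide by LSB: 0.73303 × 8192/4.27 = 1406.3189.
Truncating gives code 1406.

1406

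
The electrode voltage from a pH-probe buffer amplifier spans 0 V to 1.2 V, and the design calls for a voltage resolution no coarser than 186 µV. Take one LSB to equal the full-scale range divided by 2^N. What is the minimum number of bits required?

13 bits

Full-scale range = 1.2 V.
Need 2^N ≥ 1.2 V / 186 µV = 6452 → N_min = 13.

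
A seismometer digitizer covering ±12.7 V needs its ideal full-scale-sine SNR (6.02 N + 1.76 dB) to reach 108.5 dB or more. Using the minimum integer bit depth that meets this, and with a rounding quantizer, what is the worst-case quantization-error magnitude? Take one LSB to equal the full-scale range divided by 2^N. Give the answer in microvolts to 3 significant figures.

48.4 µV

Span: 12.7 V − (-12.7 V) = 25.4 V.
Solving 6.02 N ≥ 108.5 − 1.76: N ≥ 17.731. Round up → N = 18.
Step size = 25.4/262144 V = 96.893 µV.
Max error for round-to-nearest is LSB/2 = 48.4 µV.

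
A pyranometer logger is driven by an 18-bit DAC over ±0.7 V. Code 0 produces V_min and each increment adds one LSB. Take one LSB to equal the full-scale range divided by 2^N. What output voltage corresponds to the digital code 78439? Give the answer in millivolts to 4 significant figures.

Full-scale range = 0.7 V − (-0.7 V) = 1.4 V. LSB = 1.4 V / 2^18.
Output = V_min + (78439/262144) × range = -0.7 + 0.299221 × 1.4 V
      = -0.7 V + 0.418909 V = -0.281091 V.

-281.1 mV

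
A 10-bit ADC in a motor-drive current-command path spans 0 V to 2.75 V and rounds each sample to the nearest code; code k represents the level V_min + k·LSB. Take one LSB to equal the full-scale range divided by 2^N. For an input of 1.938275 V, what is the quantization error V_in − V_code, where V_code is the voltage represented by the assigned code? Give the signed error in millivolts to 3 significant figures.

Full-scale range = 2.75 V. LSB = 2.75 V / 2^10 ≈ 2.686 mV.
(V_in − V_min)/LSB = (1.938275 − (0)) × 1024/2.75 = 721.7431 → nearest code k = 722.
V_code = V_min + k × range/2^10 = 0 + 722 × 2.75/1024 = 1.938964844 V.
V_in − V_code = 1.938275 − (1.938964844) = −0.690 mV.

−0.690 mV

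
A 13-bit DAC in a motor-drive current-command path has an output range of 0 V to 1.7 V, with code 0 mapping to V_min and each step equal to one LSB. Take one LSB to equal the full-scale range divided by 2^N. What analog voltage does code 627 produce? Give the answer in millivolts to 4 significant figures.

130.1 mV

Full-scale range = 1.7 V. LSB = 1.7 V / 2^13.
V_out = V_min + code × LSB = 0 V + 627 × 1.7 V / 8192
      = 0 + 0.130115 = 0.130115 V.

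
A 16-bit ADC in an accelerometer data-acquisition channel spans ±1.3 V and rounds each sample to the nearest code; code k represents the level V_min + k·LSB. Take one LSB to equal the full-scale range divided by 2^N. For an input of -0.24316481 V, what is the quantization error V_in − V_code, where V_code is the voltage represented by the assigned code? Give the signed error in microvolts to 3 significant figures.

−9.90 µV

The full-scale span is 1.3 − (-1.3) = 2.6 V. LSB = 2.6 V / 2^16 ≈ 39.67 µV.
(-0.24316481 − (-1.3)) / LSB = 1.05683519 × 65536/2.6 = 26638.7504. Nearest integer: k = 26639.
V_code = -1.3 + (26639/65536) × 2.6 = -0.24315490723 V.
Error = V_in − V_code = -0.24316481 − (-0.24315490723) = −9.90 µV.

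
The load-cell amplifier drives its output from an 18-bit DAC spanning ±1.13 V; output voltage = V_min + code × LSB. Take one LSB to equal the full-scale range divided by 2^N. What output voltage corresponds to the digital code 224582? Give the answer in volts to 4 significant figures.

Full-scale range = 1.13 V − (-1.13 V) = 2.26 V. LSB = 2.26 V / 2^18.
V_out = V_min + code × LSB = -1.13 V + 224582 × 2.26 V / 262144
      = -1.13 V + 1.93617 V = 0.806170 V.

0.8062 V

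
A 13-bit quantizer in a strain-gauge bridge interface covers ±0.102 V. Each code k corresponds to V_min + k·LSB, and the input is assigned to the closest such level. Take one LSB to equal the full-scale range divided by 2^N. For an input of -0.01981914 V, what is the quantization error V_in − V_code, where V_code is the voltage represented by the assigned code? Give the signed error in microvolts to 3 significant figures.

Span: 0.102 V − (-0.102 V) = 0.204 V. LSB = 0.204 V / 2^13 ≈ 24.90 µV.
(V_in − V_min)/LSB = (-0.01981914 − (-0.102)) × 8192/0.204 = 3300.1255 → nearest code k = 3300.
V_code = -0.102 + (3300/8192) × 0.204 = -0.01982226563 V.
e = -0.01981914 − (-0.01982226563) = +3.13 µV.

+3.13 µV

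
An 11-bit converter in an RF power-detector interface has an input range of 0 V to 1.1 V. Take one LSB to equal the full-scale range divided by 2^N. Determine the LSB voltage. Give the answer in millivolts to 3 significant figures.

0.537 mV

Span = 1.1 V.
Number of codes = 2^11 = 2048.
Step size = 1.1/2048 V = 0.537 mV.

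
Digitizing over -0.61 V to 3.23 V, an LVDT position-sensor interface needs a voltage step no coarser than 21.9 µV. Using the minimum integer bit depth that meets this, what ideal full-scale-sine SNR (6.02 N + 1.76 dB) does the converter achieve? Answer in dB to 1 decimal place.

The full-scale span is 3.23 − (-0.61) = 3.84 V.
3.84 V / 21.9 µV = 175300. Since 2^17 = 131072 and 2^18 = 262144, N = 18.
Ideal SNR at N = 18: 6.02·18 + 1.76 = 110.1 dB.

110.1 dB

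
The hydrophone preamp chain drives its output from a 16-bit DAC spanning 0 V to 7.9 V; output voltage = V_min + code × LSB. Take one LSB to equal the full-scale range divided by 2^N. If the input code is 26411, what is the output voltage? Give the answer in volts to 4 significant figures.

3.184 V

Span = 7.9 V. LSB = 7.9 V / 2^16.
V_out = 0 + 26411 × (7.9/65536) V
      = 0 V + 3.18370 V = 3.18370 V.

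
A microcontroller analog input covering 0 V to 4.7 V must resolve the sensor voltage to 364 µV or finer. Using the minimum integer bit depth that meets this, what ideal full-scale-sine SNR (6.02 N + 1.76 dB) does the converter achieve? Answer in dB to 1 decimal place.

86.0 dB

Full-scale range = 4.7 V.
Levels needed ≥ 4.7/364 µV = 12910. 2^14 = 16384 suffices, so N_min = 14.
SNR = 6.02 × 14 + 1.76 = 86.04 dB.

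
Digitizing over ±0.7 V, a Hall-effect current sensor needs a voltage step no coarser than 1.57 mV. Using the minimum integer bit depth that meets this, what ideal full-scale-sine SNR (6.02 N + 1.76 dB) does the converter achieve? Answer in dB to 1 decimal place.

The full-scale span is 0.7 − (-0.7) = 1.4 V.
1.4 V / 1.57 mV = 891.7. Since 2^9 = 512 and 2^10 = 1024, N = 10.
SNR = 6.02 × 10 + 1.76 = 61.96 dB.

62.0 dB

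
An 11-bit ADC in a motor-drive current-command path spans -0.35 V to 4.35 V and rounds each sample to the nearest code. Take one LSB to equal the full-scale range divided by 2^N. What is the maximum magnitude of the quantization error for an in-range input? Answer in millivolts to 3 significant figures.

1.15 mV

Span: 4.35 V − (-0.35 V) = 4.7 V.
LSB = 4.7 V / 2^11 = 2.2949 mV.
|e|_max = LSB/2 = 1.15 mV.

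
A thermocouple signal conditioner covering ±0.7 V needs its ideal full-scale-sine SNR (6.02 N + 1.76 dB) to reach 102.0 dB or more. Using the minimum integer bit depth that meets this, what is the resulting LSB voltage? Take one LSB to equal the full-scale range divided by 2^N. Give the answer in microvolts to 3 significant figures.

10.7 µV

Range = 0.7 − (-0.7) = 1.4 V.
6.02 N + 1.76 ≥ 102.0 gives N ≥ 16.651, so the minimum integer is 17.
Step size = 1.4/131072 V = 10.7 µV.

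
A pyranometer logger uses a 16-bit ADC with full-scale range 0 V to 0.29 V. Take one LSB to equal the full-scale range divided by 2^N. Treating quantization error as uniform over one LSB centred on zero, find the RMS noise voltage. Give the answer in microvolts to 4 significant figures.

1.277 µV

Full-scale range = 0.29 V.
Step size = 0.29/65536 V = 4.42505 µV.
For a uniform distribution on [−LSB/2, +LSB/2], V_rms = LSB/√12 = 4.42505 µV/3.4641 = 1.277 µV.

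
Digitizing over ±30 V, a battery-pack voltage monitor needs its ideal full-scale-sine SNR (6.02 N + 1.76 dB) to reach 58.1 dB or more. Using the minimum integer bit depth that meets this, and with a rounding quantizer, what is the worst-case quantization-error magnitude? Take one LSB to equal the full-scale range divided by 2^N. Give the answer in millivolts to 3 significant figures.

Span: 30 V − (-30 V) = 60 V.
N ≥ (58.1 − 1.76)/6.02 = 9.359 → N_min = 10.
One LSB is 60 V / 1024 = 58.594 mV.
Max error for round-to-nearest is LSB/2 = 29.3 mV.

29.3 mV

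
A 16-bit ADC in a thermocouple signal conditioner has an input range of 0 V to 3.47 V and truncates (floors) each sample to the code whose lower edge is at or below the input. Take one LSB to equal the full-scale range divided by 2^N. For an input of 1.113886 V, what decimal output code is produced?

Span = 3.47 V. LSB = 3.47 V / 2^16 ≈ 52.95 µV.
V_in − V_min = 1.113886 − (0) = 1.113886 V.
Divide by LSB: 1.113886 × 65536/3.47 = 21037.3582.
Truncating gives code 21037.

21037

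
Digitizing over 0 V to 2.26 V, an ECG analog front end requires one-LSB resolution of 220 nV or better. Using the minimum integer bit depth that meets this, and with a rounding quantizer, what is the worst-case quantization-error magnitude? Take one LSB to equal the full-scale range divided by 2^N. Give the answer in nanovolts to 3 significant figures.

Span = 2.26 V.
Need 2^N ≥ 2.26 V / 220 nV = 1.027e7 → N_min = 24.
LSB = 2.26 V / 2^24 = 134.71 nV.
Max error for round-to-nearest is LSB/2 = 67.4 nV.

67.4 nV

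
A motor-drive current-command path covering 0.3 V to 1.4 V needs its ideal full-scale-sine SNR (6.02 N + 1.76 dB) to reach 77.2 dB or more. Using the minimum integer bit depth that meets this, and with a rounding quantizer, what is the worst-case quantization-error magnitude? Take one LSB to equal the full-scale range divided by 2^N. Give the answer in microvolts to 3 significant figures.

67.1 µV

Full-scale range = 1.4 V − (0.3 V) = 1.1 V.
6.02 N + 1.76 ≥ 77.2 gives N ≥ 12.532, so the minimum integer is 13.
LSB = 1.1 V / 2^13 = 134.28 µV.
Half an LSB is 67.1 µV.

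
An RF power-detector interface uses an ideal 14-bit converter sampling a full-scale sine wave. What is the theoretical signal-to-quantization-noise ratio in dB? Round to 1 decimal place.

Ideal quantization SNR: 6.02 × 14 + 1.76 dB = 86.0 dB.

86.0 dB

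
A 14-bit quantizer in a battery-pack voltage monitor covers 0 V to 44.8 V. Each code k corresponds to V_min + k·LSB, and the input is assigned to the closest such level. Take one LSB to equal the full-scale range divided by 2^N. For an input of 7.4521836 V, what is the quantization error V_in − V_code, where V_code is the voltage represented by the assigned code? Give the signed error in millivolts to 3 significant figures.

+1.01 mV

V_FS = 44.8 V. LSB = 44.8 V / 2^14 ≈ 2.734 mV.
Position in LSBs: (7.4521836 − (0)) × 16384/44.8 = 2725.3700; rounding gives k = 2725.
V_code = V_min + k × range/2^14 = 0 + 2725 × 44.8/16384 = 7.4511718750 V.
Error = V_in − V_code = 7.4521836 − (7.4511718750) = +1.01 mV.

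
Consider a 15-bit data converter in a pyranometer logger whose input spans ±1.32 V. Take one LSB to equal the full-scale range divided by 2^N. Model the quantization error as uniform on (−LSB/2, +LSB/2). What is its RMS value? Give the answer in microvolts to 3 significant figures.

23.3 µV

Range = 1.32 − (-1.32) = 2.64 V.
LSB = 2.64 V ÷ 2^15 = 2.64/32768 V = 80.566 µV.
V_rms = LSB/√12 = 80.566 µV / √12 = 23.3 µV.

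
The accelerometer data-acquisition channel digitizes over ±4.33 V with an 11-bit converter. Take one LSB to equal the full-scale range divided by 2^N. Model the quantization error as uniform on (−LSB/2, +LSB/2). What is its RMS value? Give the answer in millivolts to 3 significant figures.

1.22 mV

Full-scale range = 4.33 V − (-4.33 V) = 8.66 V.
Step size = 8.66/2048 V = 4.2285 mV.
V_rms = LSB/√12 = 4.2285 mV / √12 = 1.22 mV.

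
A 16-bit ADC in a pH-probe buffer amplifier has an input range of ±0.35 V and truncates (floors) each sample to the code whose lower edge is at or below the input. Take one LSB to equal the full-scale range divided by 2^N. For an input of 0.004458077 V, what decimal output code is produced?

33185

Span: 0.35 V − (-0.35 V) = 0.7 V. LSB = 0.7 V / 2^16 ≈ 10.68 µV.
V_in − V_min = 0.004458077 − (-0.35) = 0.354458077 V.
Divide by LSB: 0.354458077 × 65536/0.7 = 33185.3779.
Truncating gives code 33185.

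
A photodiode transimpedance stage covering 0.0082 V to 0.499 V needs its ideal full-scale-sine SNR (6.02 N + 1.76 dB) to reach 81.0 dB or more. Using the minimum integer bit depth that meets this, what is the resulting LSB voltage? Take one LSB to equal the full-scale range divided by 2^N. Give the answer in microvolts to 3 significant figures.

Full-scale range = 0.499 V − (0.0082 V) = 0.4908 V.
6.02 N + 1.76 ≥ 81.0 gives N ≥ 13.163, so the minimum integer is 14.
LSB = 0.4908 V ÷ 2^14 = 0.4908/16384 V = 30.0 µV.

30.0 µV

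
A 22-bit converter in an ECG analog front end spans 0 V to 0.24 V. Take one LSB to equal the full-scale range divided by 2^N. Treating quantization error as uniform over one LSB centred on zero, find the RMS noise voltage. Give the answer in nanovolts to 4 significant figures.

16.52 nV

Full-scale range = 0.24 V.
One LSB is 0.24 V / 4194304 = 57.2205 nV.
For a uniform distribution on [−LSB/2, +LSB/2], V_rms = LSB/√12 = 57.2205 nV/3.4641 = 16.52 nV.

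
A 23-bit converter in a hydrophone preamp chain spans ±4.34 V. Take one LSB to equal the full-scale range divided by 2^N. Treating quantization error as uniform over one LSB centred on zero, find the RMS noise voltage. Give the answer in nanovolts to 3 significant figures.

299 nV

Range = 4.34 − (-4.34) = 8.68 V.
LSB = 8.68 V / 2^23 = 1.0347 µV.
σ_q = LSB/√12 = 1.0347 µV/3.4641 = 299 nV.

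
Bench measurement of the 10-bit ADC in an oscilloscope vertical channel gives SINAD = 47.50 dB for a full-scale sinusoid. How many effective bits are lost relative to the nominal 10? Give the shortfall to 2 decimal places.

2.40 bits

N_eff = (47.50 − 1.76)/6.02 = 7.5980 bits.
10 − 7.5980 = 2.40 bits below nominal.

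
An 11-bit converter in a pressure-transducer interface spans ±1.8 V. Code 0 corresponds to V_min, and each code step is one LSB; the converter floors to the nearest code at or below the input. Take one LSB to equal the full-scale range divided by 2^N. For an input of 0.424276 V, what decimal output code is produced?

Full-scale range = 1.8 V − (-1.8 V) = 3.6 V. LSB = 3.6 V / 2^11 ≈ 1.758 mV.
code = ⌊(V_in − V_min)/LSB⌋ = ⌊(V_in − V_min) × 2^11 / range⌋
     = ⌊(0.424276 − (-1.8)) × 2048 / 3.6⌋ = ⌊2.224276 × 2048/3.6⌋
     = ⌊1265.366⌋ = 1265.

1265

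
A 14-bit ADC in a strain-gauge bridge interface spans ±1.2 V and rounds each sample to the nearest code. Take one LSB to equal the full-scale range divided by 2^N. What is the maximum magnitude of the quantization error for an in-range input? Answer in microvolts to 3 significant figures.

Span: 1.2 V − (-1.2 V) = 2.4 V.
LSB = 2.4 V / 2^14 = 146.48 µV.
Worst-case error for round-to-nearest is half an LSB: 73.2 µV.

73.2 µV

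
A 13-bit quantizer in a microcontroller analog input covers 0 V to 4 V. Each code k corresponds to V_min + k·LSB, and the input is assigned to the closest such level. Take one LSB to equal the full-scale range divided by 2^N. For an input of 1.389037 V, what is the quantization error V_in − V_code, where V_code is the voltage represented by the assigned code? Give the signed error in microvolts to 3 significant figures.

−123 µV

Range is 4 V. LSB = 4 V / 2^13 ≈ 488.3 µV.
Position in LSBs: (1.389037 − (0)) × 8192/4 = 2844.7478; rounding gives k = 2845.
Reconstructed level: 0 + 2845 × 4/8192 V = 1.389160156 V.
Error = V_in − V_code = 1.389037 − (1.389160156) = −123 µV.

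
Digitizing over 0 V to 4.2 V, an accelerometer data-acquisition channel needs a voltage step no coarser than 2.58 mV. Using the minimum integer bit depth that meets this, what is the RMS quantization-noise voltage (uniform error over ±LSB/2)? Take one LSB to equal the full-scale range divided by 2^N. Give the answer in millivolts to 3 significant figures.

Full-scale range = 4.2 V.
Levels needed ≥ 4.2/2.58 mV = 1628. 2^11 = 2048 suffices, so N_min = 11.
One LSB is 4.2 V / 2048 = 2.0508 mV.
σ_q = LSB/√12 = 2.0508 mV/3.4641 = 0.592 mV.

0.592 mV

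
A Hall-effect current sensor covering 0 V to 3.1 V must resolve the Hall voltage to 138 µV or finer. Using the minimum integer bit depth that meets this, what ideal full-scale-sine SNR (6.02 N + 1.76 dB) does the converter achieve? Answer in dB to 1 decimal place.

Range is 3.1 V.
Need 2^N ≥ 3.1 V / 138 µV = 22460 → N_min = 15.
Ideal SNR at N = 15: 6.02·15 + 1.76 = 92.1 dB.

92.1 dB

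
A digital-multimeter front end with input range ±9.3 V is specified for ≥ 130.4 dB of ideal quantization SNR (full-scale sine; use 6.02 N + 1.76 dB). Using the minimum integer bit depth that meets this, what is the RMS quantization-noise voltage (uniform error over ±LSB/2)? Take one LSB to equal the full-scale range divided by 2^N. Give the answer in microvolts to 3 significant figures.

1.28 µV

Span: 9.3 V − (-9.3 V) = 18.6 V.
Solving 6.02 N ≥ 130.4 − 1.76: N ≥ 21.369. Round up → N = 22.
One LSB is 18.6 V / 4194304 = 4.4346 µV.
RMS noise = LSB/√12 = 1.28 µV.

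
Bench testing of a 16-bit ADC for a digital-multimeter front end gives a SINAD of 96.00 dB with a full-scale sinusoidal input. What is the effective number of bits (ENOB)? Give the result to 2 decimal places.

Inverting SNR = 6.02 N + 1.76: N_eff = (96.00 − 1.76)/6.02 = 15.6545.

15.65 bits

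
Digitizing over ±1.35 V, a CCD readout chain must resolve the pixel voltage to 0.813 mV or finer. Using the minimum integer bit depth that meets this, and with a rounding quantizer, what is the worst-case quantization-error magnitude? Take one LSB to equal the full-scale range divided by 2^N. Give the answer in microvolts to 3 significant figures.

Range = 1.35 − (-1.35) = 2.7 V.
Required number of levels: 2.7/0.813 mV = 3321.0; smallest N with 2^N ≥ that is 12.
Step size = 2.7/4096 V = 0.65918 mV.
Half an LSB is 330 µV.

330 µV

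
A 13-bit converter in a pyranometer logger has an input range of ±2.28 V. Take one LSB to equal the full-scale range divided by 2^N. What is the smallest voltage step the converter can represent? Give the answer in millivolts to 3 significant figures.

0.557 mV

Range = 2.28 − (-2.28) = 4.56 V.
2^13 = 8192 levels.
LSB = 4.56 V / 2^13 = 0.557 mV.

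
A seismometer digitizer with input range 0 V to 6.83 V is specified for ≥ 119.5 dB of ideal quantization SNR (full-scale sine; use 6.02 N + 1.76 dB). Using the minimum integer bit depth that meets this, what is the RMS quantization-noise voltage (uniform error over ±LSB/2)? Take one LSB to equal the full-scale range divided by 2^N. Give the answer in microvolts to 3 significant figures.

1.88 µV

Full-scale range = 6.83 V.
N ≥ (119.5 − 1.76)/6.02 = 19.558 → N_min = 20.
LSB = 6.83 V ÷ 2^20 = 6.83/1048576 V = 6.5136 µV.
RMS noise = LSB/√12 = 1.88 µV.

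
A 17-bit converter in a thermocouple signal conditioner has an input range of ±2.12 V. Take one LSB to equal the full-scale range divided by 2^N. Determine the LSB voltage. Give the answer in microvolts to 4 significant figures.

32.35 µV

Span: 2.12 V − (-2.12 V) = 4.24 V.
2^17 = 131072 levels.
LSB = 4.24 V ÷ 2^17 = 4.24/131072 V = 32.35 µV.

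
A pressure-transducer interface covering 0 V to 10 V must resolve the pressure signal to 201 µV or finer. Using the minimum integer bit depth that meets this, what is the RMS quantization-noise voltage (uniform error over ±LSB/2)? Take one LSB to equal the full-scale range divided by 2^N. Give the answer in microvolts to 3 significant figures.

44.0 µV

Full-scale range = 10 V.
10 V / 201 µV = 49750. Since 2^15 = 32768 and 2^16 = 65536, N = 16.
Step size = 10/65536 V = 152.59 µV.
V_rms = LSB/√12 = 44.0 µV.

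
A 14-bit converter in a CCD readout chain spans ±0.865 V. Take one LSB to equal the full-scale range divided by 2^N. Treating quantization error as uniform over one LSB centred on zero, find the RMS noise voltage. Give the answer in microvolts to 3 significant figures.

30.5 µV

Range = 0.865 − (-0.865) = 1.73 V.
LSB = 1.73 V ÷ 2^14 = 1.73/16384 V = 105.59 µV.
RMS of a uniform error over width LSB is LSB/√12 = 30.5 µV.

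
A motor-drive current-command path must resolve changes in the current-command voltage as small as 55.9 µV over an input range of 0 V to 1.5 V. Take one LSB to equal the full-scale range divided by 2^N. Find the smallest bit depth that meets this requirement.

Range is 1.5 V.
Required number of levels: 1.5/55.9 µV = 26834; smallest N with 2^N ≥ that is 15.

15 bits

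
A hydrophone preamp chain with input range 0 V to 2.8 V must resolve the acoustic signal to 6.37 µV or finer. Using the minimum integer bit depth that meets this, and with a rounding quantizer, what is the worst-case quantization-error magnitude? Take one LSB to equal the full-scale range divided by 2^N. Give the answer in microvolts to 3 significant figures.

Full-scale range = 2.8 V.
Need 2^N ≥ 2.8 V / 6.37 µV = 439600 → N_min = 19.
One LSB is 2.8 V / 524288 = 5.3406 µV.
Half an LSB is 2.67 µV.

2.67 µV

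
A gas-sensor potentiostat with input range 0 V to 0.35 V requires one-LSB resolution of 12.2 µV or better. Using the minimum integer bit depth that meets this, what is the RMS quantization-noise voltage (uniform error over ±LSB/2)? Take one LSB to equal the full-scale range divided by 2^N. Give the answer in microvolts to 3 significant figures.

3.08 µV

Range is 0.35 V.
Need 2^N ≥ 0.35 V / 12.2 µV = 28690 → N_min = 15.
LSB = 0.35 V / 2^15 = 10.681 µV.
RMS noise = LSB/√12 = 3.08 µV.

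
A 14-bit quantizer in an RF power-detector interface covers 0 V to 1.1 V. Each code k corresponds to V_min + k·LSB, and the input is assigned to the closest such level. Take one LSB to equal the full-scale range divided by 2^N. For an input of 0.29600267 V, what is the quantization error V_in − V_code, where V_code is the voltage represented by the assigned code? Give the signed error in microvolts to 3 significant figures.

V_FS = 1.1 V. LSB = 1.1 V / 2^14 ≈ 67.14 µV.
(V_in − V_min)/LSB = (0.29600267 − (0)) × 16384/1.1 = 4408.8252 → nearest code k = 4409.
V_code = V_min + k × range/2^14 = 0 + 4409 × 1.1/16384 = 0.29601440430 V.
e = 0.29600267 − (0.29601440430) = −11.7 µV.

−11.7 µV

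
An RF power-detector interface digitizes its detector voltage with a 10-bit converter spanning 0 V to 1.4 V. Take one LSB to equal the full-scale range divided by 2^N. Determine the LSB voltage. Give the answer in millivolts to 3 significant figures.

Full-scale range = 1.4 V.
Number of codes = 2^10 = 1024.
Step size = 1.4/1024 V = 1.37 mV.

1.37 mV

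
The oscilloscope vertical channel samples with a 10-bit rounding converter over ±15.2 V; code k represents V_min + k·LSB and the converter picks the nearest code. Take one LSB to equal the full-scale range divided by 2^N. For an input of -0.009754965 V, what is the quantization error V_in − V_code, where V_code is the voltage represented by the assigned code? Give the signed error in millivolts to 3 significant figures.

−9.75 mV

The full-scale span is 15.2 − (-15.2) = 30.4 V. LSB = 30.4 V / 2^10 ≈ 29.69 mV.
Position in LSBs: (-0.009754965 − (-15.2)) × 1024/30.4 = 511.6714; rounding gives k = 512.
V_code = -15.2 + (512/1024) × 30.4 = 0 V.
e = -0.009754965 − (0) = −9.75 mV.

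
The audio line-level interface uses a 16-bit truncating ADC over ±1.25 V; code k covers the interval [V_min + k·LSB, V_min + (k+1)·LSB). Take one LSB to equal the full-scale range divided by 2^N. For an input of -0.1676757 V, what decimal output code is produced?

28372

Span: 1.25 V − (-1.25 V) = 2.5 V. LSB = 2.5 V / 2^16 ≈ 38.15 µV.
code = ⌊(V_in − V_min)/LSB⌋ = ⌊(V_in − V_min) × 2^16 / range⌋
     = ⌊(-0.1676757 − (-1.25)) × 65536 / 2.5⌋ = ⌊1.0823243 × 65536/2.5⌋
     = ⌊28372.482⌋ = 28372.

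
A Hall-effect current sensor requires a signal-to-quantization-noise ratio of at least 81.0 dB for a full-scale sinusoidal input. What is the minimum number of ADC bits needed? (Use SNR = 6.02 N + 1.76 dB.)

Solving 6.02 N ≥ 81.0 − 1.76: N ≥ 13.163. Round up → N = 14.

14 bits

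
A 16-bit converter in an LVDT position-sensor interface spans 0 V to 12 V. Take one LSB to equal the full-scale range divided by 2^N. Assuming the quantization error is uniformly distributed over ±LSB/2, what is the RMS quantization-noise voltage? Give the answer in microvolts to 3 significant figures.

Full-scale range = 12 V.
LSB = 12 V / 2^16 = 183.11 µV.
For a uniform distribution on [−LSB/2, +LSB/2], V_rms = LSB/√12 = 183.11 µV/3.4641 = 52.9 µV.

52.9 µV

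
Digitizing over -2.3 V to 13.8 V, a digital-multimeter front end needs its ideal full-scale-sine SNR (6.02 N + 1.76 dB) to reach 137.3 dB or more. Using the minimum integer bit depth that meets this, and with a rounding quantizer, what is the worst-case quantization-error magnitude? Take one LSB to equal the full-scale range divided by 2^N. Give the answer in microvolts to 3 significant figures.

Span: 13.8 V − (-2.3 V) = 16.1 V.
Required N = ⌈(137.3 − 1.76)/6.02⌉ = ⌈22.515⌉ = 23.
LSB = 16.1 V / 2^23 = 1.9193 µV.
|e|_max = LSB/2 = 0.960 µV.

0.960 µV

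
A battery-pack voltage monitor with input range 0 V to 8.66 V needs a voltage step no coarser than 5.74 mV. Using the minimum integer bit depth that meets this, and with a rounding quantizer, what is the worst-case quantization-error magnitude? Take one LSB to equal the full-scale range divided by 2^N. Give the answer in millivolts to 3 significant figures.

Span = 8.66 V.
Levels needed ≥ 8.66/5.74 mV = 1509. 2^11 = 2048 suffices, so N_min = 11.
Step size = 8.66/2048 V = 4.2285 mV.
|e|_max = LSB/2 = 2.11 mV.

2.11 mV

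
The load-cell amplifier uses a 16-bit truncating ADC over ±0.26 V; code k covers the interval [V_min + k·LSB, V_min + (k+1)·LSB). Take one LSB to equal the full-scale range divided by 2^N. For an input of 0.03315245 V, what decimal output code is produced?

The full-scale span is 0.26 − (-0.26) = 0.52 V. LSB = 0.52 V / 2^16 ≈ 7.935 µV.
code = ⌊(V_in − V_min)/LSB⌋ = ⌊(V_in − V_min) × 2^16 / range⌋
     = ⌊(0.03315245 − (-0.26)) × 65536 / 0.52⌋ = ⌊0.29315245 × 65536/0.52⌋
     = ⌊36946.229⌋ = 36946.

36946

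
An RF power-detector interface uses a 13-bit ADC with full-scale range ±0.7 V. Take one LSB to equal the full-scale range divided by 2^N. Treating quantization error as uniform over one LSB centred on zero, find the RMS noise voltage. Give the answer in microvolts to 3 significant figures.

Span: 0.7 V − (-0.7 V) = 1.4 V.
Step size = 1.4/8192 V = 170.90 µV.
For a uniform distribution on [−LSB/2, +LSB/2], V_rms = LSB/√12 = 170.90 µV/3.4641 = 49.3 µV.

49.3 µV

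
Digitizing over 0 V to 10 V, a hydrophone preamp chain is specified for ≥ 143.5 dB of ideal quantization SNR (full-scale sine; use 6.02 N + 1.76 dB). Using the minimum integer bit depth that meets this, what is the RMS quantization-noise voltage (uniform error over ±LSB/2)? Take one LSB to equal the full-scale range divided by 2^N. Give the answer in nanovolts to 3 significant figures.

Range is 10 V.
N ≥ (143.5 − 1.76)/6.02 = 23.545 → N_min = 24.
Step size = 10/16777216 V = 0.59605 µV.
RMS noise = LSB/√12 = 172 nV.

172 nV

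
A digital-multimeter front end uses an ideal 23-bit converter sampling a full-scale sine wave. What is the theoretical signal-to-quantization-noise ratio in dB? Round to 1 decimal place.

Ideal quantization SNR: 6.02 × 23 + 1.76 dB = 140.2 dB.

140.2 dB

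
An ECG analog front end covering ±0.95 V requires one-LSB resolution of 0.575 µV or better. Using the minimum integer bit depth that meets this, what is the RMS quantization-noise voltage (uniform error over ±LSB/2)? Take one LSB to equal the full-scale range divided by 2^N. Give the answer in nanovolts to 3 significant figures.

131 nV

Range = 0.95 − (-0.95) = 1.9 V.
1.9 V / 0.575 µV = 3.304e6. Since 2^21 = 2097152 and 2^22 = 4194304, N = 22.
Step size = 1.9/4194304 V = 453.00 nV.
RMS noise = LSB/√12 = 131 nV.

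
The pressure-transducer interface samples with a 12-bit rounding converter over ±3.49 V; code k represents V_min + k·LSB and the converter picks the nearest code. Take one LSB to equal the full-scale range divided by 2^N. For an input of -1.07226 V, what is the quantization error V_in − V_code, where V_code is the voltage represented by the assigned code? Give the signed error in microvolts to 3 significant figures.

Range = 3.49 − (-3.49) = 6.98 V. LSB = 6.98 V / 2^12 ≈ 1.704 mV.
Position in LSBs: (-1.07226 − (-3.49)) × 4096/6.98 = 1418.7769; rounding gives k = 1419.
Reconstructed level: -3.49 + 1419 × 6.98/4096 V = -1.071879883 V.
e = -1.07226 − (-1.071879883) = −380 µV.

−380 µV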